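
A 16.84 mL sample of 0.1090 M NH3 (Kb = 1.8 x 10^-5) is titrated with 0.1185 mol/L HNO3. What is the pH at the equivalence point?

n(NH3) = 0.1090 x 0.01684 = 0.001836 mol; V(HNO3) at equivalence = 0.001836/0.1185 = 0.01549 L.
At equivalence the base is fully converted to NH4+; total volume = 0.03233 L, so [NH4+] = 0.001836/0.03233 = 0.05678 M.
Ka(NH4+) = Kw/Kb = 1.0e-14 / 1.8 x 10^-5 = 5.56e-10.
[H^+] = sqrt(Ka x [NH4+]) = sqrt(5.56e-10 x 0.05678) = 5.62e-6 M.
pH = -log(5.62e-6) = 5.25.

5.25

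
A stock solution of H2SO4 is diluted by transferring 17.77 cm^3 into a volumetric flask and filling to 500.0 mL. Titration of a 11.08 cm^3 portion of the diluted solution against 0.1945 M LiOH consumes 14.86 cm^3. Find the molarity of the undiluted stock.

n(LiOH) = 0.1945 x 0.01486 = 0.002890 mol.
n(H2SO4) in the aliquot = 0.002890 x 1/2 = 0.001445 mol.
[diluted H2SO4] = 0.001445 / 0.01108 = 0.1304 M.
Dilution factor = 500.0/17.77 = 28.14, so [stock] = 0.1304 x 28.14 = 3.67 M.

3.67 M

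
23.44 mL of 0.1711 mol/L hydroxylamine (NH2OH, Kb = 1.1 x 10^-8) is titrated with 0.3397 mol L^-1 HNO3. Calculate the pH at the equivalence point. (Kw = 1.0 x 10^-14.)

n(NH2OH) = 0.1711 x 0.02344 = 0.004011 mol; V(HNO3) at equivalence = 0.004011/0.3397 = 0.01181 L.
At equivalence the base is fully converted to NH3OH+; total volume = 0.03525 L, so [NH3OH+] = 0.004011/0.03525 = 0.1138 M.
Ka(NH3OH+) = Kw/Kb = 1.0e-14 / 1.1 x 10^-8 = 9.09e-7.
[H^+] = sqrt(Ka x [NH3OH+]) = sqrt(9.09e-7 x 0.1138) = 0.000322 M.
pH = -log(0.000322) = 3.49.

3.49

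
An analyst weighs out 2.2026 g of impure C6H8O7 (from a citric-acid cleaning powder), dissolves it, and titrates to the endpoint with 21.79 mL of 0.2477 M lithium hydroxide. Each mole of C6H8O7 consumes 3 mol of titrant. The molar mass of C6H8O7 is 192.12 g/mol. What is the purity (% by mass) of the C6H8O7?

n(LiOH) = 0.2477 x 0.02179 = 0.005397 mol.
n(C6H8O7) = 0.005397 / 3 = 0.001799 mol.
mass of C6H8O7 = 0.001799 x 192.12 = 0.3456 g.
% purity = 0.3456 / 2.2026 x 100 = 15.7%.

15.7%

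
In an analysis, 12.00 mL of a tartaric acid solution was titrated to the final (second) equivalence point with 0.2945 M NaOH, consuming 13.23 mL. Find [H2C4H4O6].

0.162 M

n(NaOH) = 0.2945 x 0.01323 = 0.003896 mol.
At the final (second) equivalence point, 2 mol OH^- react per mol H2C4H4O6, so n(H2C4H4O6) = 0.003896 / 2 = 0.001948 mol.
[H2C4H4O6] = 0.001948 / 0.01200 L = 0.162 M.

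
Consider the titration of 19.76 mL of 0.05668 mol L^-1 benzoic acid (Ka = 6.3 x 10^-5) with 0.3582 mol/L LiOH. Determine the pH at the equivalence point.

n(C6H5COOH) = 0.05668 x 0.01976 = 0.001120 mol; V(LiOH) at equivalence = 0.001120/0.3582 = 0.003127 L.
At equivalence all the acid is converted to C6H5COO-; total volume = 0.01976 + 0.003127 = 0.02289 L, so [C6H5COO-] = 0.001120/0.02289 = 0.04894 M.
Kb = Kw/Ka = 1.0e-14 / 6.3 x 10^-5 = 1.59e-10.
[OH^-] = sqrt(Kb x [C6H5COO-]) = sqrt(1.59e-10 x 0.04894) = 2.79e-6 M.
pOH = 5.55, so pH = 14.00 - 5.55 = 8.45.

8.45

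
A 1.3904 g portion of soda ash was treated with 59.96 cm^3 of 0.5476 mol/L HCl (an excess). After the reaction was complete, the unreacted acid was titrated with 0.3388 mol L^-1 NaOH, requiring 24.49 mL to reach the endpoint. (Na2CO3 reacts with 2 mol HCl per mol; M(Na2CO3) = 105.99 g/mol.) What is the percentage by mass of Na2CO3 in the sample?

93.5%

Total n(HCl) added = 0.5476 x 0.05996 = 0.03283 mol.
n(NaOH) used = 0.3388 x 0.02449 = 0.008297 mol, which equals the excess n(HCl).
So n(HCl) consumed by the sample = 0.03283 - 0.008297 = 0.02454 mol.
n(Na2CO3) = 0.02454 / 2 = 0.01227 mol.
mass Na2CO3 = 0.01227 x 105.99 = 1.300 g, so %Na2CO3 = 1.300/1.3904 x 100 = 93.5%.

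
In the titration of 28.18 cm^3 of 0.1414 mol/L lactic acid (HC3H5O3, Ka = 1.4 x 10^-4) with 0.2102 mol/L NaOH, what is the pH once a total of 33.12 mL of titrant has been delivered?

n(acid) = 0.1414 x 0.02818 = 0.003985 mol; n(NaOH) added = 0.2102 x 0.03312 = 0.006962 mol.
Base is in excess by 0.006962 - 0.003985 = 0.002977 mol in a total volume of 0.06130 L.
[OH^-] = 0.002977/0.06130 = 0.04857 M, so pOH = 1.31 and pH = 14.00 - 1.31 = 12.69.

12.69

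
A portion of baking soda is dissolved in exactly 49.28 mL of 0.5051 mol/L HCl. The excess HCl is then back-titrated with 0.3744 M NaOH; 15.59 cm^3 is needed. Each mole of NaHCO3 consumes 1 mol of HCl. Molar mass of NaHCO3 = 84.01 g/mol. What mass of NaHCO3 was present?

Total n(HCl) added = 0.5051 x 0.04928 = 0.02489 mol.
n(NaOH) used = 0.3744 x 0.01559 = 0.005837 mol, which equals the excess n(HCl).
So n(HCl) consumed by the sample = 0.02489 - 0.005837 = 0.01905 mol.
n(NaHCO3) = 0.01905 / 1 = 0.01905 mol.
mass = 0.01905 mol x 84.01 g/mol = 1.60 g.

1.60 g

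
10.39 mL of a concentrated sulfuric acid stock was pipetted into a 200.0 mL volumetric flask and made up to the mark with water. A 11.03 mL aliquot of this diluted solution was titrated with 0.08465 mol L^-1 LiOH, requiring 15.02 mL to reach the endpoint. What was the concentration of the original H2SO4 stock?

n(LiOH) = 0.08465 x 0.01502 = 0.001271 mol.
n(H2SO4) in the aliquot = 0.001271 x 1/2 = 0.0006357 mol.
[diluted H2SO4] = 0.0006357 / 0.01103 = 0.05764 M.
Dilution factor = 200.0/10.39 = 19.25, so [stock] = 0.05764 x 19.25 = 1.11 M.

1.11 M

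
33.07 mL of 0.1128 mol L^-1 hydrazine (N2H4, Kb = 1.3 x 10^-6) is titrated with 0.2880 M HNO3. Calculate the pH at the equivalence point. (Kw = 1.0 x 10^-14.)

4.60

n(N2H4) = 0.1128 x 0.03307 = 0.003730 mol; V(HNO3) at equivalence = 0.003730/0.2880 = 0.01295 L.
At equivalence the base is fully converted to N2H5+; total volume = 0.04602 L, so [N2H5+] = 0.003730/0.04602 = 0.08105 M.
Ka(N2H5+) = Kw/Kb = 1.0e-14 / 1.3 x 10^-6 = 7.69e-9.
[H^+] = sqrt(Ka x [N2H5+]) = sqrt(7.69e-9 x 0.08105) = 2.50e-5 M.
pH = -log(2.50e-5) = 4.60.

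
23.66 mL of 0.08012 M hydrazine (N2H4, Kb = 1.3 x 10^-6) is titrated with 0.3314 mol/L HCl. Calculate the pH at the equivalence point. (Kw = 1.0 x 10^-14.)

4.65

n(N2H4) = 0.08012 x 0.02366 = 0.001896 mol; V(HCl) at equivalence = 0.001896/0.3314 = 0.005720 L.
At equivalence the base is fully converted to N2H5+; total volume = 0.02938 L, so [N2H5+] = 0.001896/0.02938 = 0.06452 M.
Ka(N2H5+) = Kw/Kb = 1.0e-14 / 1.3 x 10^-6 = 7.69e-9.
[H^+] = sqrt(Ka x [N2H5+]) = sqrt(7.69e-9 x 0.06452) = 2.23e-5 M.
pH = -log(2.23e-5) = 4.65.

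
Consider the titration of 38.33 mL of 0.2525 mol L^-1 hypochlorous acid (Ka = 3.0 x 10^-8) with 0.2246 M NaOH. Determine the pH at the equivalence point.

n(HClO) = 0.2525 x 0.03833 = 0.009678 mol; V(NaOH) at equivalence = 0.009678/0.2246 = 0.04309 L.
At equivalence all the acid is converted to ClO-; total volume = 0.03833 + 0.04309 = 0.08142 L, so [ClO-] = 0.009678/0.08142 = 0.1189 M.
Kb = Kw/Ka = 1.0e-14 / 3.0 x 10^-8 = 3.33e-7.
[OH^-] = sqrt(Kb x [ClO-]) = sqrt(3.33e-7 x 0.1189) = 0.000199 M.
pOH = 3.70, so pH = 14.00 - 3.70 = 10.30.

10.30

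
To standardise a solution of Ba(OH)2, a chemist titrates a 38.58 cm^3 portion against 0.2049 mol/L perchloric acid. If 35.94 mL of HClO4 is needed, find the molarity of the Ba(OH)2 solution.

0.0954 M

n(HClO4) delivered = 0.2049 x 0.03594 = 0.007364 mol.
The reaction is 1 Ba(OH)2 + 2 HClO4, so n(Ba(OH)2) = 0.007364 x 1/2 = 0.003682 mol.
[Ba(OH)2] = 0.003682 mol / 0.03858 L = 0.0954 M.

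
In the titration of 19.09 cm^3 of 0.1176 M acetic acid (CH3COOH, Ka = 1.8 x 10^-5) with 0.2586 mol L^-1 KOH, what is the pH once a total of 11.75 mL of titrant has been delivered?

12.41

n(acid) = 0.1176 x 0.01909 = 0.002245 mol; n(KOH) added = 0.2586 x 0.01175 = 0.003039 mol.
Base is in excess by 0.003039 - 0.002245 = 0.0007936 mol in a total volume of 0.03084 L.
[OH^-] = 0.0007936/0.03084 = 0.02573 M, so pOH = 1.59 and pH = 14.00 - 1.59 = 12.41.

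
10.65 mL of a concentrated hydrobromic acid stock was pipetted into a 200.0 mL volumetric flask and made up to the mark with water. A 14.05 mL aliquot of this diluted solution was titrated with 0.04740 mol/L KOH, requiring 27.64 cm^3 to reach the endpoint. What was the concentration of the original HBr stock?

1.75 M

n(KOH) = 0.04740 x 0.02764 = 0.001310 mol.
n(HBr) in the aliquot = 0.001310 mol.
[diluted HBr] = 0.001310 / 0.01405 = 0.09325 M.
Dilution factor = 200.0/10.65 = 18.78, so [stock] = 0.09325 x 18.78 = 1.75 M.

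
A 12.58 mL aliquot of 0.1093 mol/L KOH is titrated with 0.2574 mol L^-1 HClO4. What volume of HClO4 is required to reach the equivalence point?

n(KOH) = 0.1093 mol/L x 0.01258 L = 0.001375 mol.
At equivalence n(HClO4) = n(KOH) = 0.001375 mol.
V(HClO4) = 0.001375 / 0.2574 = 0.005342 L = 5.34 mL.

5.34 mL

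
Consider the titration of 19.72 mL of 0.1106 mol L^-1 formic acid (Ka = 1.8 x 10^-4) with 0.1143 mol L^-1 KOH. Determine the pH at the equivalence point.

n(HCOOH) = 0.1106 x 0.01972 = 0.002181 mol; V(KOH) at equivalence = 0.002181/0.1143 = 0.01908 L.
At equivalence all the acid is converted to HCOO-; total volume = 0.01972 + 0.01908 = 0.03880 L, so [HCOO-] = 0.002181/0.03880 = 0.05621 M.
Kb = Kw/Ka = 1.0e-14 / 1.8 x 10^-4 = 5.56e-11.
[OH^-] = sqrt(Kb x [HCOO-]) = sqrt(5.56e-11 x 0.05621) = 1.77e-6 M.
pOH = 5.75, so pH = 14.00 - 5.75 = 8.25.

8.25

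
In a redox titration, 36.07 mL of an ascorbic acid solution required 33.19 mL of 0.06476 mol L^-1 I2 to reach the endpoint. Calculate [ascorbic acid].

n(I2) = 0.06476 x 0.03319 = 0.002149 mol.
From the balanced equation, 1 mol I2 reacts with 1 mol ascorbic acid, so n(ascorbic acid) = 0.002149 x 1/1 = 0.002149 mol.
[ascorbic acid] = 0.002149 / 0.03607 L = 0.0596 M.

0.0596 M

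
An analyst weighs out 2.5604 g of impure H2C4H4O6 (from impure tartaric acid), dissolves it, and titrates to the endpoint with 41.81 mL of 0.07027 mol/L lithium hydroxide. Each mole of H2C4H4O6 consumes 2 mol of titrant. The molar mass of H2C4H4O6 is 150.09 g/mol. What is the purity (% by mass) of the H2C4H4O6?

8.61%

n(LiOH) = 0.07027 x 0.04181 = 0.002938 mol.
n(H2C4H4O6) = 0.002938 / 2 = 0.001469 mol.
mass of H2C4H4O6 = 0.001469 x 150.09 = 0.2205 g.
% purity = 0.2205 / 2.5604 x 100 = 8.61%.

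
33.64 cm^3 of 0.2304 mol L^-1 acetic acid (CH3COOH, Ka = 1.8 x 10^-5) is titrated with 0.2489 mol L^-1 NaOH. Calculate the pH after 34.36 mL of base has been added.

12.07

n(acid) = 0.2304 x 0.03364 = 0.007751 mol; n(NaOH) added = 0.2489 x 0.03436 = 0.008552 mol.
Base is in excess by 0.008552 - 0.007751 = 0.0008015 mol in a total volume of 0.06800 L.
[OH^-] = 0.0008015/0.06800 = 0.01179 M, so pOH = 1.93 and pH = 14.00 - 1.93 = 12.07.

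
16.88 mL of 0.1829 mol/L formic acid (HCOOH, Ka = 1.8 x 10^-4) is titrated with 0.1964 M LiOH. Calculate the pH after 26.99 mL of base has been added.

n(acid) = 0.1829 x 0.01688 = 0.003087 mol; n(LiOH) added = 0.1964 x 0.02699 = 0.005301 mol.
Base is in excess by 0.005301 - 0.003087 = 0.002213 mol in a total volume of 0.04387 L.
[OH^-] = 0.002213/0.04387 = 0.05046 M, so pOH = 1.30 and pH = 14.00 - 1.30 = 12.70.

12.70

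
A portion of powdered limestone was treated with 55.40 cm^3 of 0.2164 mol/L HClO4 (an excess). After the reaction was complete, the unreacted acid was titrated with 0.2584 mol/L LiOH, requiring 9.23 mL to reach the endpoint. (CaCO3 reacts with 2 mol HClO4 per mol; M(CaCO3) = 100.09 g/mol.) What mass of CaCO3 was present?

0.481 g

Total n(HClO4) added = 0.2164 x 0.05540 = 0.01199 mol.
n(LiOH) used = 0.2584 x 0.009230 = 0.002385 mol, which equals the excess n(HClO4).
So n(HClO4) consumed by the sample = 0.01199 - 0.002385 = 0.009604 mol.
n(CaCO3) = 0.009604 / 2 = 0.004802 mol.
mass = 0.004802 mol x 100.09 g/mol = 0.481 g.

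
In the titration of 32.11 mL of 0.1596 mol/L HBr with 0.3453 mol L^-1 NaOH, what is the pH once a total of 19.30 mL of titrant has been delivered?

n(acid) = 0.1596 x 0.03211 = 0.005125 mol; n(NaOH) added = 0.3453 x 0.01930 = 0.006664 mol.
Base is in excess by 0.006664 - 0.005125 = 0.001540 mol in a total volume of 0.05141 L.
[OH^-] = 0.001540/0.05141 = 0.02995 M, so pOH = 1.52 and pH = 14.00 - 1.52 = 12.48.

12.48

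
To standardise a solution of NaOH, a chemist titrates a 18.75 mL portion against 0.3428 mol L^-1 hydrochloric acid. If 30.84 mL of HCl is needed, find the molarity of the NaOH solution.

0.564 M

n(HCl) delivered = 0.3428 x 0.03084 = 0.01057 mol.
For a 1:1 reaction, n(NaOH) = 0.01057 mol.
[NaOH] = 0.01057 mol / 0.01875 L = 0.564 M.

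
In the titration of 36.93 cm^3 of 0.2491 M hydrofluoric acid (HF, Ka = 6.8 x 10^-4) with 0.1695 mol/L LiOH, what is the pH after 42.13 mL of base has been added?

Initial n(HF) = 0.2491 x 0.03693 = 0.009199 mol.
n(LiOH) added = 0.1695 x 0.04213 = 0.007141 mol, converting that many moles of HF to F-.
Remaining n(HF) = 0.002058 mol; n(F-) = 0.007141 mol.
By Henderson-Hasselbalch, pH = pKa + log([A^-]/[HA]) = 3.17 + log(0.007141/0.002058) = 3.17 + (+0.54) = 3.71.

3.71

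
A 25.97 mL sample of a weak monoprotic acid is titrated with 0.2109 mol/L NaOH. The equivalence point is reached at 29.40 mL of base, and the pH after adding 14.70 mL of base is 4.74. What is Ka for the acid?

14.70 mL is half of the equivalence volume, so this is the half-equivalence point where [HA] = [A^-].
At half-equivalence pH = pKa, so pKa = 4.74.
Ka = 10^(-4.74) = 1.8 x 10^-5.

1.8 x 10^-5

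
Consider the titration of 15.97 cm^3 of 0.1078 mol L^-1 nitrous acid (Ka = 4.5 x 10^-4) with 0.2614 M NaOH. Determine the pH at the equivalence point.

8.11

n(HNO2) = 0.1078 x 0.01597 = 0.001722 mol; V(NaOH) at equivalence = 0.001722/0.2614 = 0.006586 L.
At equivalence all the acid is converted to NO2-; total volume = 0.01597 + 0.006586 = 0.02256 L, so [NO2-] = 0.001722/0.02256 = 0.07632 M.
Kb = Kw/Ka = 1.0e-14 / 4.5 x 10^-4 = 2.22e-11.
[OH^-] = sqrt(Kb x [NO2-]) = sqrt(2.22e-11 x 0.07632) = 1.30e-6 M.
pOH = 5.89, so pH = 14.00 - 5.89 = 8.11.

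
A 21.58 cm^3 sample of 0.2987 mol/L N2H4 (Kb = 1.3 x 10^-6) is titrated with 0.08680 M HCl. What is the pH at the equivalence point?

n(N2H4) = 0.2987 x 0.02158 = 0.006446 mol; V(HCl) at equivalence = 0.006446/0.08680 = 0.07426 L.
At equivalence the base is fully converted to N2H5+; total volume = 0.09584 L, so [N2H5+] = 0.006446/0.09584 = 0.06726 M.
Ka(N2H5+) = Kw/Kb = 1.0e-14 / 1.3 x 10^-6 = 7.69e-9.
[H^+] = sqrt(Ka x [N2H5+]) = sqrt(7.69e-9 x 0.06726) = 2.27e-5 M.
pH = -log(2.27e-5) = 4.64.

4.64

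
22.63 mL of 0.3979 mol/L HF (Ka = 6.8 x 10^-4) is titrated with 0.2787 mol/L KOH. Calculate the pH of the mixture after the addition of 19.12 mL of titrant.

3.33

Initial n(HF) = 0.3979 x 0.02263 = 0.009004 mol.
n(KOH) added = 0.2787 x 0.01912 = 0.005329 mol, converting that many moles of HF to F-.
Remaining n(HF) = 0.003676 mol; n(F-) = 0.005329 mol.
By Henderson-Hasselbalch, pH = pKa + log([A^-]/[HA]) = 3.17 + log(0.005329/0.003676) = 3.17 + (+0.16) = 3.33.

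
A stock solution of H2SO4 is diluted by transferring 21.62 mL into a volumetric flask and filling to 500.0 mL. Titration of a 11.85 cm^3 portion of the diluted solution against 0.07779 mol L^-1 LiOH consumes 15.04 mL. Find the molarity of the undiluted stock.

1.14 M

n(LiOH) = 0.07779 x 0.01504 = 0.001170 mol.
n(H2SO4) in the aliquot = 0.001170 x 1/2 = 0.0005850 mol.
[diluted H2SO4] = 0.0005850 / 0.01185 = 0.04937 M.
Dilution factor = 500.0/21.62 = 23.13, so [stock] = 0.04937 x 23.13 = 1.14 M.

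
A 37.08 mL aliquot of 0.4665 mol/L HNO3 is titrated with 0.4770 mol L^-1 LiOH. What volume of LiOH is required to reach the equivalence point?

36.3 mL

n(HNO3) = 0.4665 mol/L x 0.03708 L = 0.01730 mol.
At equivalence n(LiOH) = n(HNO3) = 0.01730 mol.
V(LiOH) = 0.01730 / 0.4770 = 0.03626 L = 36.3 mL.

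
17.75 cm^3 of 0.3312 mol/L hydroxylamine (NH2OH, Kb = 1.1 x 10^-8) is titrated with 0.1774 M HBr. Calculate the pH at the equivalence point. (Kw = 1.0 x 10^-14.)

3.49

n(NH2OH) = 0.3312 x 0.01775 = 0.005879 mol; V(HBr) at equivalence = 0.005879/0.1774 = 0.03314 L.
At equivalence the base is fully converted to NH3OH+; total volume = 0.05089 L, so [NH3OH+] = 0.005879/0.05089 = 0.1155 M.
Ka(NH3OH+) = Kw/Kb = 1.0e-14 / 1.1 x 10^-8 = 9.09e-7.
[H^+] = sqrt(Ka x [NH3OH+]) = sqrt(9.09e-7 x 0.1155) = 0.000324 M.
pH = -log(0.000324) = 3.49.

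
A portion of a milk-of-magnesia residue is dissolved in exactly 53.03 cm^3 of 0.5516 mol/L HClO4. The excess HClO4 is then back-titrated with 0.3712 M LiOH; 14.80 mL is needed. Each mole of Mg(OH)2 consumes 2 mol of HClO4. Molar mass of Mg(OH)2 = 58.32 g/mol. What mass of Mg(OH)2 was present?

0.693 g

Total n(HClO4) added = 0.5516 x 0.05303 = 0.02925 mol.
n(LiOH) used = 0.3712 x 0.01480 = 0.005494 mol, which equals the excess n(HClO4).
So n(HClO4) consumed by the sample = 0.02925 - 0.005494 = 0.02376 mol.
n(Mg(OH)2) = 0.02376 / 2 = 0.01188 mol.
mass = 0.01188 mol x 58.32 g/mol = 0.693 g.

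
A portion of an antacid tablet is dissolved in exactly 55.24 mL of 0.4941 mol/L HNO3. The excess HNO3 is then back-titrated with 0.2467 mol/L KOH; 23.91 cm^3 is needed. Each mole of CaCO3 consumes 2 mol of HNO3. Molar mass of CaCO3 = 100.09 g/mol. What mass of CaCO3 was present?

1.07 g

Total n(HNO3) added = 0.4941 x 0.05524 = 0.02729 mol.
n(KOH) used = 0.2467 x 0.02391 = 0.005899 mol, which equals the excess n(HNO3).
So n(HNO3) consumed by the sample = 0.02729 - 0.005899 = 0.02140 mol.
n(CaCO3) = 0.02140 / 2 = 0.01070 mol.
mass = 0.01070 mol x 100.09 g/mol = 1.07 g.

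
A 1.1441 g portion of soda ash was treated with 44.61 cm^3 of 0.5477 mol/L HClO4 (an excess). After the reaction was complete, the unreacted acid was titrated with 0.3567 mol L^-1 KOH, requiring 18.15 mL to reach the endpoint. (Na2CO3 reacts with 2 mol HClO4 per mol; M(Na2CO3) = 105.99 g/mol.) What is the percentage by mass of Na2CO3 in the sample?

Total n(HClO4) added = 0.5477 x 0.04461 = 0.02443 mol.
n(KOH) used = 0.3567 x 0.01815 = 0.006474 mol, which equals the excess n(HClO4).
So n(HClO4) consumed by the sample = 0.02443 - 0.006474 = 0.01796 mol.
n(Na2CO3) = 0.01796 / 2 = 0.008979 mol.
mass Na2CO3 = 0.008979 x 105.99 = 0.9517 g, so %Na2CO3 = 0.9517/1.1441 x 100 = 83.2%.

83.2%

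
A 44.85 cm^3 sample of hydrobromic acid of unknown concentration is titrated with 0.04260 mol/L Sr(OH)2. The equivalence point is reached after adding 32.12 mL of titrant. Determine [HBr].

0.0610 M

n(Sr(OH)2) delivered = 0.04260 x 0.03212 = 0.001368 mol.
The reaction is 2 HBr + 1 Sr(OH)2, so n(HBr) = 0.001368 x 2/1 = 0.002737 mol.
[HBr] = 0.002737 mol / 0.04485 L = 0.0610 M.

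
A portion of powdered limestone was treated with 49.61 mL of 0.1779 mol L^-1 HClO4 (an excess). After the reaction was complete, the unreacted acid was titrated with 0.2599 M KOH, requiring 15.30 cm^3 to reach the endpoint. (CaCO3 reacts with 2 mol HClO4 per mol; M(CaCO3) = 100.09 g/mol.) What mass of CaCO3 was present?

Total n(HClO4) added = 0.1779 x 0.04961 = 0.008826 mol.
n(KOH) used = 0.2599 x 0.01530 = 0.003976 mol, which equals the excess n(HClO4).
So n(HClO4) consumed by the sample = 0.008826 - 0.003976 = 0.004849 mol.
n(CaCO3) = 0.004849 / 2 = 0.002425 mol.
mass = 0.002425 mol x 100.09 g/mol = 0.243 g.

0.243 g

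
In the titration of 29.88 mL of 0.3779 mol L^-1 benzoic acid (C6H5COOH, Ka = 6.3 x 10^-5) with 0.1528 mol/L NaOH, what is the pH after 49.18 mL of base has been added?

Initial n(C6H5COOH) = 0.3779 x 0.02988 = 0.01129 mol.
n(NaOH) added = 0.1528 x 0.04918 = 0.007515 mol, converting that many moles of C6H5COOH to C6H5COO-.
Remaining n(C6H5COOH) = 0.003777 mol; n(C6H5COO-) = 0.007515 mol.
By Henderson-Hasselbalch, pH = pKa + log([A^-]/[HA]) = 4.20 + log(0.007515/0.003777) = 4.20 + (+0.30) = 4.50.

4.50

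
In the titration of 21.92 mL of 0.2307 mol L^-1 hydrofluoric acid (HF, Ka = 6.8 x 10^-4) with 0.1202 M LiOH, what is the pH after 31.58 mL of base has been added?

Initial n(HF) = 0.2307 x 0.02192 = 0.005057 mol.
n(LiOH) added = 0.1202 x 0.03158 = 0.003796 mol, converting that many moles of HF to F-.
Remaining n(HF) = 0.001261 mol; n(F-) = 0.003796 mol.
By Henderson-Hasselbalch, pH = pKa + log([A^-]/[HA]) = 3.17 + log(0.003796/0.001261) = 3.17 + (+0.48) = 3.65.

3.65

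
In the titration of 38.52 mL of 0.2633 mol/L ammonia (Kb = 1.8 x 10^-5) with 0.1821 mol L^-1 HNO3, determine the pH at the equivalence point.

5.11

n(NH3) = 0.2633 x 0.03852 = 0.01014 mol; V(HNO3) at equivalence = 0.01014/0.1821 = 0.05570 L.
At equivalence the base is fully converted to NH4+; total volume = 0.09422 L, so [NH4+] = 0.01014/0.09422 = 0.1076 M.
Ka(NH4+) = Kw/Kb = 1.0e-14 / 1.8 x 10^-5 = 5.56e-10.
[H^+] = sqrt(Ka x [NH4+]) = sqrt(5.56e-10 x 0.1076) = 7.73e-6 M.
pH = -log(7.73e-6) = 5.11.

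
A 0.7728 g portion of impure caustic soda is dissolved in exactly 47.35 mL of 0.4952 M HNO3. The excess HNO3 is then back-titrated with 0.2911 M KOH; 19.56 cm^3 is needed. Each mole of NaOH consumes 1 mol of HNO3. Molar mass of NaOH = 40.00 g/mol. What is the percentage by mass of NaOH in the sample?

Total n(HNO3) added = 0.4952 x 0.04735 = 0.02345 mol.
n(KOH) used = 0.2911 x 0.01956 = 0.005694 mol, which equals the excess n(HNO3).
So n(HNO3) consumed by the sample = 0.02345 - 0.005694 = 0.01775 mol.
n(NaOH) = 0.01775 / 1 = 0.01775 mol.
mass NaOH = 0.01775 x 40.00 = 0.7102 g, so %NaOH = 0.7102/0.7728 x 100 = 91.9%.

91.9%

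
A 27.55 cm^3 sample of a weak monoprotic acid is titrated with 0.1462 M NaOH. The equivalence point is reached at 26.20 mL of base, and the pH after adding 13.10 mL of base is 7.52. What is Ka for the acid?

3.0 x 10^-8

13.10 mL is half of the equivalence volume, so this is the half-equivalence point where [HA] = [A^-].
At half-equivalence pH = pKa, so pKa = 7.52.
Ka = 10^(-7.52) = 3.0 x 10^-8.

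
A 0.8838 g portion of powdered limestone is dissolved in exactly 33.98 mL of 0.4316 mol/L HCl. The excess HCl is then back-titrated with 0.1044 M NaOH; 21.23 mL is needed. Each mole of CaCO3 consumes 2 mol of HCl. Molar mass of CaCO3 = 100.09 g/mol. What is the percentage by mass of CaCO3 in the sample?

70.5%

Total n(HCl) added = 0.4316 x 0.03398 = 0.01467 mol.
n(NaOH) used = 0.1044 x 0.02123 = 0.002216 mol, which equals the excess n(HCl).
So n(HCl) consumed by the sample = 0.01467 - 0.002216 = 0.01245 mol.
n(CaCO3) = 0.01245 / 2 = 0.006225 mol.
mass CaCO3 = 0.006225 x 100.09 = 0.6230 g, so %CaCO3 = 0.6230/0.8838 x 100 = 70.5%.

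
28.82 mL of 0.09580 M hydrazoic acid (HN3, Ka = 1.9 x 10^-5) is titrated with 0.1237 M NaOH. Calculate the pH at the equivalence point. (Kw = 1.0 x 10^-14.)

n(HN3) = 0.09580 x 0.02882 = 0.002761 mol; V(NaOH) at equivalence = 0.002761/0.1237 = 0.02232 L.
At equivalence all the acid is converted to N3-; total volume = 0.02882 + 0.02232 = 0.05114 L, so [N3-] = 0.002761/0.05114 = 0.05399 M.
Kb = Kw/Ka = 1.0e-14 / 1.9 x 10^-5 = 5.26e-10.
[OH^-] = sqrt(Kb x [N3-]) = sqrt(5.26e-10 x 0.05399) = 5.33e-6 M.
pOH = 5.27, so pH = 14.00 - 5.27 = 8.73.

8.73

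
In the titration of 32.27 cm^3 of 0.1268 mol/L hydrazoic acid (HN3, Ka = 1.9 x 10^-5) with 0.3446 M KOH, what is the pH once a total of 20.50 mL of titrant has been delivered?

12.75

n(acid) = 0.1268 x 0.03227 = 0.004092 mol; n(KOH) added = 0.3446 x 0.02050 = 0.007064 mol.
Base is in excess by 0.007064 - 0.004092 = 0.002972 mol in a total volume of 0.05277 L.
[OH^-] = 0.002972/0.05277 = 0.05633 M, so pOH = 1.25 and pH = 14.00 - 1.25 = 12.75.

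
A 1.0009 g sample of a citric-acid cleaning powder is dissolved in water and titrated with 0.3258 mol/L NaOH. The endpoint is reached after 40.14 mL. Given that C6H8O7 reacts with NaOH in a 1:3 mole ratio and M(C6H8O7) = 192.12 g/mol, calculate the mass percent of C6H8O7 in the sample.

n(NaOH) = 0.3258 x 0.04014 = 0.01308 mol.
n(C6H8O7) = 0.01308 / 3 = 0.004359 mol.
mass of C6H8O7 = 0.004359 x 192.12 = 0.8375 g.
% purity = 0.8375 / 1.0009 x 100 = 83.7%.

83.7%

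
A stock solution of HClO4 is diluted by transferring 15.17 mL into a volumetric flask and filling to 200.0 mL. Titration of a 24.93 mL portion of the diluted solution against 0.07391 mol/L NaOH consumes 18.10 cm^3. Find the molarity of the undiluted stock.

0.707 M

n(NaOH) = 0.07391 x 0.01810 = 0.001338 mol.
n(HClO4) in the aliquot = 0.001338 mol.
[diluted HClO4] = 0.001338 / 0.02493 = 0.05366 M.
Dilution factor = 200.0/15.17 = 13.18, so [stock] = 0.05366 x 13.18 = 0.707 M.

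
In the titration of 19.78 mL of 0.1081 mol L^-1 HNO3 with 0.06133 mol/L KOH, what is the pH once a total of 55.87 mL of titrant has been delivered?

12.23

n(acid) = 0.1081 x 0.01978 = 0.002138 mol; n(KOH) added = 0.06133 x 0.05587 = 0.003427 mol.
Base is in excess by 0.003427 - 0.002138 = 0.001288 mol in a total volume of 0.07565 L.
[OH^-] = 0.001288/0.07565 = 0.01703 M, so pOH = 1.77 and pH = 14.00 - 1.77 = 12.23.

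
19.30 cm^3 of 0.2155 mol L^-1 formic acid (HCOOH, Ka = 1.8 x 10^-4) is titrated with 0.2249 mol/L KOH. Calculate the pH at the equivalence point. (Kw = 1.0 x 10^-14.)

8.39

n(HCOOH) = 0.2155 x 0.01930 = 0.004159 mol; V(KOH) at equivalence = 0.004159/0.2249 = 0.01849 L.
At equivalence all the acid is converted to HCOO-; total volume = 0.01930 + 0.01849 = 0.03779 L, so [HCOO-] = 0.004159/0.03779 = 0.1100 M.
Kb = Kw/Ka = 1.0e-14 / 1.8 x 10^-4 = 5.56e-11.
[OH^-] = sqrt(Kb x [HCOO-]) = sqrt(5.56e-11 x 0.1100) = 2.47e-6 M.
pOH = 5.61, so pH = 14.00 - 5.61 = 8.39.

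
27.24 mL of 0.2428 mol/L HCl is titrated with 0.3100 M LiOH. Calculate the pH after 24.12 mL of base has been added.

12.23

n(acid) = 0.2428 x 0.02724 = 0.006614 mol; n(LiOH) added = 0.3100 x 0.02412 = 0.007477 mol.
Base is in excess by 0.007477 - 0.006614 = 0.0008633 mol in a total volume of 0.05136 L.
[OH^-] = 0.0008633/0.05136 = 0.01681 M, so pOH = 1.77 and pH = 14.00 - 1.77 = 12.23.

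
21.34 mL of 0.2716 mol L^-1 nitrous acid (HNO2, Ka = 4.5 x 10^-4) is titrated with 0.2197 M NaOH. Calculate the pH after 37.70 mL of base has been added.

n(acid) = 0.2716 x 0.02134 = 0.005796 mol; n(NaOH) added = 0.2197 x 0.03770 = 0.008283 mol.
Base is in excess by 0.008283 - 0.005796 = 0.002487 mol in a total volume of 0.05904 L.
[OH^-] = 0.002487/0.05904 = 0.04212 M, so pOH = 1.38 and pH = 14.00 - 1.38 = 12.62.

12.62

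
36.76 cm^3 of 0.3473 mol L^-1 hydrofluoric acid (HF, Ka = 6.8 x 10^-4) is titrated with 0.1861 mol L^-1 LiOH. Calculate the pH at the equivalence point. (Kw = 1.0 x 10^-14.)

8.13

n(HF) = 0.3473 x 0.03676 = 0.01277 mol; V(LiOH) at equivalence = 0.01277/0.1861 = 0.06860 L.
At equivalence all the acid is converted to F-; total volume = 0.03676 + 0.06860 = 0.1054 L, so [F-] = 0.01277/0.1054 = 0.1212 M.
Kb = Kw/Ka = 1.0e-14 / 6.8 x 10^-4 = 1.47e-11.
[OH^-] = sqrt(Kb x [F-]) = sqrt(1.47e-11 x 0.1212) = 1.33e-6 M.
pOH = 5.87, so pH = 14.00 - 5.87 = 8.13.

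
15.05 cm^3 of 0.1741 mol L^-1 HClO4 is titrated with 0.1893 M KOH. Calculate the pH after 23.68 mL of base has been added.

12.68

n(acid) = 0.1741 x 0.01505 = 0.002620 mol; n(KOH) added = 0.1893 x 0.02368 = 0.004483 mol.
Base is in excess by 0.004483 - 0.002620 = 0.001862 mol in a total volume of 0.03873 L.
[OH^-] = 0.001862/0.03873 = 0.04809 M, so pOH = 1.32 and pH = 14.00 - 1.32 = 12.68.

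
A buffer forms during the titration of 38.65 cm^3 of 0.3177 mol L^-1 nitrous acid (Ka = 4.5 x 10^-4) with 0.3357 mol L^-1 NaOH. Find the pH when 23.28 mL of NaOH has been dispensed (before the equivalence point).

Initial n(HNO2) = 0.3177 x 0.03865 = 0.01228 mol.
n(NaOH) added = 0.3357 x 0.02328 = 0.007815 mol, converting that many moles of HNO2 to NO2-.
Remaining n(HNO2) = 0.004464 mol; n(NO2-) = 0.007815 mol.
By Henderson-Hasselbalch, pH = pKa + log([A^-]/[HA]) = 3.35 + log(0.007815/0.004464) = 3.35 + (+0.24) = 3.59.

3.59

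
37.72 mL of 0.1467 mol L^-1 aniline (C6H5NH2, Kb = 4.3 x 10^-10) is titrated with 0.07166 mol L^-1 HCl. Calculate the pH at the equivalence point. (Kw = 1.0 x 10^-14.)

n(C6H5NH2) = 0.1467 x 0.03772 = 0.005534 mol; V(HCl) at equivalence = 0.005534/0.07166 = 0.07722 L.
At equivalence the base is fully converted to C6H5NH3+; total volume = 0.1149 L, so [C6H5NH3+] = 0.005534/0.1149 = 0.04814 M.
Ka(C6H5NH3+) = Kw/Kb = 1.0e-14 / 4.3 x 10^-10 = 2.33e-5.
[H^+] = sqrt(Ka x [C6H5NH3+]) = sqrt(2.33e-5 x 0.04814) = 0.00106 M.
pH = -log(0.00106) = 2.98.

2.98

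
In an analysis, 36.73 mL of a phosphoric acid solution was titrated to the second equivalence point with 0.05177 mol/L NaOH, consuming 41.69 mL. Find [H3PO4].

n(NaOH) = 0.05177 x 0.04169 = 0.002158 mol.
At the second equivalence point, 2 mol OH^- react per mol H3PO4, so n(H3PO4) = 0.002158 / 2 = 0.001079 mol.
[H3PO4] = 0.001079 / 0.03673 L = 0.0294 M.

0.0294 M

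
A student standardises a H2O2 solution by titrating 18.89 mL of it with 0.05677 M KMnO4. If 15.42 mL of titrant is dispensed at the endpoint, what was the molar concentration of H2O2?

0.116 M

n(KMnO4) = 0.05677 x 0.01542 = 0.0008754 mol.
From the balanced equation, 2 mol KMnO4 reacts with 5 mol H2O2, so n(H2O2) = 0.0008754 x 5/2 = 0.002188 mol.
[H2O2] = 0.002188 / 0.01889 L = 0.116 M.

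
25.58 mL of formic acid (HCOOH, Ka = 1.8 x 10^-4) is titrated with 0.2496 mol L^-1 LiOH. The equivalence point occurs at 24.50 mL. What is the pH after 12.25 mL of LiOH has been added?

12.25 mL is exactly half the equivalence volume (24.50/2), i.e. the half-equivalence point.
There, n(HA) = n(A^-), so pH = pKa = -log(1.8 x 10^-4) = 3.74.

3.74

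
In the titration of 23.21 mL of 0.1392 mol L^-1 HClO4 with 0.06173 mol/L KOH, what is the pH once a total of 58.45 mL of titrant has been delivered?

11.66

n(acid) = 0.1392 x 0.02321 = 0.003231 mol; n(KOH) added = 0.06173 x 0.05845 = 0.003608 mol.
Base is in excess by 0.003608 - 0.003231 = 0.0003773 mol in a total volume of 0.08166 L.
[OH^-] = 0.0003773/0.08166 = 0.004620 M, so pOH = 2.34 and pH = 14.00 - 2.34 = 11.66.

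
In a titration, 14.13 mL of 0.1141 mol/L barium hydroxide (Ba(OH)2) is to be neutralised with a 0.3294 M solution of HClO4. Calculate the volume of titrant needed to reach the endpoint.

n(Ba(OH)2) = 0.1141 mol/L x 0.01413 L = 0.001612 mol.
The neutralisation is 1 Ba(OH)2 : 2 HClO4, so n(HClO4) = 0.001612 x 2/1 = 0.003224 mol.
V(HClO4) = 0.003224 / 0.3294 = 0.009789 L = 9.79 mL.

9.79 mL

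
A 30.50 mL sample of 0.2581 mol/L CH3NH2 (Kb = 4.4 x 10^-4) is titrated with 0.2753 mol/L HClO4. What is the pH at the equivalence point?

5.76

n(CH3NH2) = 0.2581 x 0.03050 = 0.007872 mol; V(HClO4) at equivalence = 0.007872/0.2753 = 0.02859 L.
At equivalence the base is fully converted to CH3NH3+; total volume = 0.05909 L, so [CH3NH3+] = 0.007872/0.05909 = 0.1332 M.
Ka(CH3NH3+) = Kw/Kb = 1.0e-14 / 4.4 x 10^-4 = 2.27e-11.
[H^+] = sqrt(Ka x [CH3NH3+]) = sqrt(2.27e-11 x 0.1332) = 1.74e-6 M.
pH = -log(1.74e-6) = 5.76.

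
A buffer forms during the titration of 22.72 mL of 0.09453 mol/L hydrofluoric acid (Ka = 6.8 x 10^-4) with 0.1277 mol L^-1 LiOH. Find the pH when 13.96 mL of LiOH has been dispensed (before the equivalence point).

Initial n(HF) = 0.09453 x 0.02272 = 0.002148 mol.
n(LiOH) added = 0.1277 x 0.01396 = 0.001783 mol, converting that many moles of HF to F-.
Remaining n(HF) = 0.0003650 mol; n(F-) = 0.001783 mol.
By Henderson-Hasselbalch, pH = pKa + log([A^-]/[HA]) = 3.17 + log(0.001783/0.0003650) = 3.17 + (+0.69) = 3.86.

3.86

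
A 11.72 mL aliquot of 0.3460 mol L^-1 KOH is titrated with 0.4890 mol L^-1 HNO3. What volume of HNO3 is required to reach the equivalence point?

n(KOH) = 0.3460 mol/L x 0.01172 L = 0.004055 mol.
At equivalence n(HNO3) = n(KOH) = 0.004055 mol.
V(HNO3) = 0.004055 / 0.4890 = 0.008293 L = 8.29 mL.

8.29 mL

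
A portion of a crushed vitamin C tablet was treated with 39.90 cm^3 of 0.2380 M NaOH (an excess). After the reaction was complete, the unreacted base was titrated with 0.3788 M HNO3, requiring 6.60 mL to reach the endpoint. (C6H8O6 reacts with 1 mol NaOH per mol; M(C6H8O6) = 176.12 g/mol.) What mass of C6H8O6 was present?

1.23 g

Total n(NaOH) added = 0.2380 x 0.03990 = 0.009496 mol.
n(HNO3) used = 0.3788 x 0.006600 = 0.002500 mol, which equals the excess n(NaOH).
So n(NaOH) consumed by the sample = 0.009496 - 0.002500 = 0.006996 mol.
n(C6H8O6) = 0.006996 / 1 = 0.006996 mol.
mass = 0.006996 mol x 176.12 g/mol = 1.23 g.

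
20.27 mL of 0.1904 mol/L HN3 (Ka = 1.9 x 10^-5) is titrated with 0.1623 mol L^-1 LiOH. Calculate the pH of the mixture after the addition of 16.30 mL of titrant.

5.06

Initial n(HN3) = 0.1904 x 0.02027 = 0.003859 mol.
n(LiOH) added = 0.1623 x 0.01630 = 0.002645 mol, converting that many moles of HN3 to N3-.
Remaining n(HN3) = 0.001214 mol; n(N3-) = 0.002645 mol.
By Henderson-Hasselbalch, pH = pKa + log([A^-]/[HA]) = 4.72 + log(0.002645/0.001214) = 4.72 + (+0.34) = 5.06.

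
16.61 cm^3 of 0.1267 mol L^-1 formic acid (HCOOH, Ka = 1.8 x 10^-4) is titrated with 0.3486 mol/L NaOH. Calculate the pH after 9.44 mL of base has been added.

12.66

n(acid) = 0.1267 x 0.01661 = 0.002104 mol; n(NaOH) added = 0.3486 x 0.009440 = 0.003291 mol.
Base is in excess by 0.003291 - 0.002104 = 0.001186 mol in a total volume of 0.02605 L.
[OH^-] = 0.001186/0.02605 = 0.04554 M, so pOH = 1.34 and pH = 14.00 - 1.34 = 12.66.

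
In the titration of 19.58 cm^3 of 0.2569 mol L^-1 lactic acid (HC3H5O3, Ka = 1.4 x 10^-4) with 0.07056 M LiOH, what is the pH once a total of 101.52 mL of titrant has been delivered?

12.25

n(acid) = 0.2569 x 0.01958 = 0.005030 mol; n(LiOH) added = 0.07056 x 0.1015 = 0.007163 mol.
Base is in excess by 0.007163 - 0.005030 = 0.002133 mol in a total volume of 0.1211 L.
[OH^-] = 0.002133/0.1211 = 0.01761 M, so pOH = 1.75 and pH = 14.00 - 1.75 = 12.25.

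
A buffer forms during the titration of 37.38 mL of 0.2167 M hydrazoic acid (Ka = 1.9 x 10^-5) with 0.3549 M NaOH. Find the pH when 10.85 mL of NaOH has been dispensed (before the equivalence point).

4.68

Initial n(HN3) = 0.2167 x 0.03738 = 0.008100 mol.
n(NaOH) added = 0.3549 x 0.01085 = 0.003851 mol, converting that many moles of HN3 to N3-.
Remaining n(HN3) = 0.004250 mol; n(N3-) = 0.003851 mol.
By Henderson-Hasselbalch, pH = pKa + log([A^-]/[HA]) = 4.72 + log(0.003851/0.004250) = 4.72 + (-0.04) = 4.68.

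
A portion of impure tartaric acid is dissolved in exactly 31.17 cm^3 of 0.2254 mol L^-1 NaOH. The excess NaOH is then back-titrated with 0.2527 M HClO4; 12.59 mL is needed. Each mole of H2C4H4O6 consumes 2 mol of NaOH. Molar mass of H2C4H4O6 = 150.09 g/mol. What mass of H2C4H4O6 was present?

Total n(NaOH) added = 0.2254 x 0.03117 = 0.007026 mol.
n(HClO4) used = 0.2527 x 0.01259 = 0.003181 mol, which equals the excess n(NaOH).
So n(NaOH) consumed by the sample = 0.007026 - 0.003181 = 0.003844 mol.
n(H2C4H4O6) = 0.003844 / 2 = 0.001922 mol.
mass = 0.001922 mol x 150.09 g/mol = 0.288 g.

0.288 g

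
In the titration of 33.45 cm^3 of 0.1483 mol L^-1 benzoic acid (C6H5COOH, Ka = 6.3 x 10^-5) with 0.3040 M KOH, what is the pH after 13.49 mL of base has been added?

4.88

Initial n(C6H5COOH) = 0.1483 x 0.03345 = 0.004961 mol.
n(KOH) added = 0.3040 x 0.01349 = 0.004101 mol, converting that many moles of C6H5COOH to C6H5COO-.
Remaining n(C6H5COOH) = 0.0008597 mol; n(C6H5COO-) = 0.004101 mol.
By Henderson-Hasselbalch, pH = pKa + log([A^-]/[HA]) = 4.20 + log(0.004101/0.0008597) = 4.20 + (+0.68) = 4.88.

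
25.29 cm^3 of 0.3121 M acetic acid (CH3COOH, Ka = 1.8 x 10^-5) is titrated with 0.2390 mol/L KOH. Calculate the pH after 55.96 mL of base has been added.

n(acid) = 0.3121 x 0.02529 = 0.007893 mol; n(KOH) added = 0.2390 x 0.05596 = 0.01337 mol.
Base is in excess by 0.01337 - 0.007893 = 0.005481 mol in a total volume of 0.08125 L.
[OH^-] = 0.005481/0.08125 = 0.06746 M, so pOH = 1.17 and pH = 14.00 - 1.17 = 12.83.

12.83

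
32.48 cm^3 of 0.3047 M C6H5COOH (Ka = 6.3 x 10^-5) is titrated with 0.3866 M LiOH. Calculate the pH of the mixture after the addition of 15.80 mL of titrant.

Initial n(C6H5COOH) = 0.3047 x 0.03248 = 0.009897 mol.
n(LiOH) added = 0.3866 x 0.01580 = 0.006108 mol, converting that many moles of C6H5COOH to C6H5COO-.
Remaining n(C6H5COOH) = 0.003788 mol; n(C6H5COO-) = 0.006108 mol.
By Henderson-Hasselbalch, pH = pKa + log([A^-]/[HA]) = 4.20 + log(0.006108/0.003788) = 4.20 + (+0.21) = 4.41.

4.41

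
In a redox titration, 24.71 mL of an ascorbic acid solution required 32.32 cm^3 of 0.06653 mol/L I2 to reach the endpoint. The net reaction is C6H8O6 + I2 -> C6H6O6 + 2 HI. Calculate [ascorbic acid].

0.0870 M

n(I2) = 0.06653 x 0.03232 = 0.002150 mol.
From the balanced equation, 1 mol I2 reacts with 1 mol ascorbic acid, so n(ascorbic acid) = 0.002150 x 1/1 = 0.002150 mol.
[ascorbic acid] = 0.002150 / 0.02471 L = 0.0870 M.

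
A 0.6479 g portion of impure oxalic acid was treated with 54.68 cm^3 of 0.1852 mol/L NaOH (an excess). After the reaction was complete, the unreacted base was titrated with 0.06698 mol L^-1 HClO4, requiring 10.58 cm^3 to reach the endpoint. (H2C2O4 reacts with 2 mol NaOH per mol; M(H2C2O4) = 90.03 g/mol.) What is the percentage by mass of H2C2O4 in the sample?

Total n(NaOH) added = 0.1852 x 0.05468 = 0.01013 mol.
n(HClO4) used = 0.06698 x 0.01058 = 0.0007086 mol, which equals the excess n(NaOH).
So n(NaOH) consumed by the sample = 0.01013 - 0.0007086 = 0.009418 mol.
n(H2C2O4) = 0.009418 / 2 = 0.004709 mol.
mass H2C2O4 = 0.004709 x 90.03 = 0.4240 g, so %H2C2O4 = 0.4240/0.6479 x 100 = 65.4%.

65.4%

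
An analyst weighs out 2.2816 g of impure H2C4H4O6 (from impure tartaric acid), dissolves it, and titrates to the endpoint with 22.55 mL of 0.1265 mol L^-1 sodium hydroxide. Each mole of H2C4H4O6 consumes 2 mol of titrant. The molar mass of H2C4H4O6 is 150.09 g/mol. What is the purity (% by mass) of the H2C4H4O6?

n(NaOH) = 0.1265 x 0.02255 = 0.002853 mol.
n(H2C4H4O6) = 0.002853 / 2 = 0.001426 mol.
mass of H2C4H4O6 = 0.001426 x 150.09 = 0.2141 g.
% purity = 0.2141 / 2.2816 x 100 = 9.38%.

9.38%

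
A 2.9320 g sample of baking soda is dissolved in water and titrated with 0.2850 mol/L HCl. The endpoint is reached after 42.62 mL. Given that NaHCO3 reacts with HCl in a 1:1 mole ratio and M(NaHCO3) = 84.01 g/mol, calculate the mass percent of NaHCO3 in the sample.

n(HCl) = 0.2850 x 0.04262 = 0.01215 mol.
n(NaHCO3) = 0.01215 / 1 = 0.01215 mol.
mass of NaHCO3 = 0.01215 x 84.01 = 1.020 g.
% purity = 1.020 / 2.9320 x 100 = 34.8%.

34.8%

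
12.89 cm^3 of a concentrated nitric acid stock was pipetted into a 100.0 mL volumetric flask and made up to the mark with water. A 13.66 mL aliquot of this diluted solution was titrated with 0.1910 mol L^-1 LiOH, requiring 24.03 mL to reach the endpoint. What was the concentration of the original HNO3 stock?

2.61 M

n(LiOH) = 0.1910 x 0.02403 = 0.004590 mol.
n(HNO3) in the aliquot = 0.004590 mol.
[diluted HNO3] = 0.004590 / 0.01366 = 0.3360 M.
Dilution factor = 100.0/12.89 = 7.758, so [stock] = 0.3360 x 7.758 = 2.61 M.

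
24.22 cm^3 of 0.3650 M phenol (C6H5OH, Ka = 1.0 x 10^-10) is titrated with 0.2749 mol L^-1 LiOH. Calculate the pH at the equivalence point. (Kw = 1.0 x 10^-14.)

11.60

n(C6H5OH) = 0.3650 x 0.02422 = 0.008840 mol; V(LiOH) at equivalence = 0.008840/0.2749 = 0.03216 L.
At equivalence all the acid is converted to C6H5O-; total volume = 0.02422 + 0.03216 = 0.05638 L, so [C6H5O-] = 0.008840/0.05638 = 0.1568 M.
Kb = Kw/Ka = 1.0e-14 / 1.0 x 10^-10 = 0.000100.
[OH^-] = sqrt(Kb x [C6H5O-]) = sqrt(0.000100 x 0.1568) = 0.00396 M.
pOH = 2.40, so pH = 14.00 - 2.40 = 11.60.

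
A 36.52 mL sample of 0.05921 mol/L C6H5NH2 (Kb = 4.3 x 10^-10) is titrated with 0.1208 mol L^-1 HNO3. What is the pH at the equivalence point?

n(C6H5NH2) = 0.05921 x 0.03652 = 0.002162 mol; V(HNO3) at equivalence = 0.002162/0.1208 = 0.01790 L.
At equivalence the base is fully converted to C6H5NH3+; total volume = 0.05442 L, so [C6H5NH3+] = 0.002162/0.05442 = 0.03973 M.
Ka(C6H5NH3+) = Kw/Kb = 1.0e-14 / 4.3 x 10^-10 = 2.33e-5.
[H^+] = sqrt(Ka x [C6H5NH3+]) = sqrt(2.33e-5 x 0.03973) = 0.000961 M.
pH = -log(0.000961) = 3.02.

3.02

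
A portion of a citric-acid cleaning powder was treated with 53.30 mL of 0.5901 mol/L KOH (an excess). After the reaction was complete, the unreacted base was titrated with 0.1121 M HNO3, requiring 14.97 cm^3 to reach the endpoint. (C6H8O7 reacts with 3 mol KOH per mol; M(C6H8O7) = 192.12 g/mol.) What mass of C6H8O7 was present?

Total n(KOH) added = 0.5901 x 0.05330 = 0.03145 mol.
n(HNO3) used = 0.1121 x 0.01497 = 0.001678 mol, which equals the excess n(KOH).
So n(KOH) consumed by the sample = 0.03145 - 0.001678 = 0.02977 mol.
n(C6H8O7) = 0.02977 / 3 = 0.009925 mol.
mass = 0.009925 mol x 192.12 g/mol = 1.91 g.

1.91 g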